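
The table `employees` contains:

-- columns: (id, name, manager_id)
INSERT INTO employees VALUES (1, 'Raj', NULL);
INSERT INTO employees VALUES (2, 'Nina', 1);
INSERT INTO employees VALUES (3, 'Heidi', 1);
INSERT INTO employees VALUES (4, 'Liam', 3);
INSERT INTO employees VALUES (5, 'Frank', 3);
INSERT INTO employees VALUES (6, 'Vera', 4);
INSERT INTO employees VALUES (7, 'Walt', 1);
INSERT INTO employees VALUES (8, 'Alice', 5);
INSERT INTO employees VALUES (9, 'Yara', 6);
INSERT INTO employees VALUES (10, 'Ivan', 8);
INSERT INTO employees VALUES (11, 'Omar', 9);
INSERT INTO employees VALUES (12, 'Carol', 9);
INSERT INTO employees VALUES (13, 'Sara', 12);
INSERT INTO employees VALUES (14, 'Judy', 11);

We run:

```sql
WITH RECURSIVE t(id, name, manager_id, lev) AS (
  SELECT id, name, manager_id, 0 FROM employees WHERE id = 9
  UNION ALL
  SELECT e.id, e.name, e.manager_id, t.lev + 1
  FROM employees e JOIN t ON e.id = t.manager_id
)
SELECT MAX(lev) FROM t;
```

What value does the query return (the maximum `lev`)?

4

Base: id=9 (Yara), manager_id=6, lev 0.
Iteration 1: join on id=6 -> Vera (id 6, manager_id=4, lev 1).
Iteration 2: join on id=4 -> Liam (id 4, manager_id=3, lev 2).
Iteration 3: join on id=3 -> Heidi (id 3, manager_id=1, lev 3).
Iteration 4: join on id=1 -> Raj (id 1, manager_id=NULL, lev 4).
Iteration 5: manager_id is NULL; no match; recursion stops.
lev values: 0, 1, 2, 3, 4; the maximum is 4.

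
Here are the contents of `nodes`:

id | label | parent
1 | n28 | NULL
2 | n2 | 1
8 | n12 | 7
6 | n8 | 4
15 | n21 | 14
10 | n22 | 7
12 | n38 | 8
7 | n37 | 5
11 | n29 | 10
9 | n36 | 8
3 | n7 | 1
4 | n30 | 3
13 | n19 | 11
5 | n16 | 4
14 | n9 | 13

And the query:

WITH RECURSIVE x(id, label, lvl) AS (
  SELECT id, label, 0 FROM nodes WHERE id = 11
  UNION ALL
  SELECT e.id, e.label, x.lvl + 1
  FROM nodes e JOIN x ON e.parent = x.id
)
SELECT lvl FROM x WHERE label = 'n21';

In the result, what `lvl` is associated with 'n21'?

3

Base: id=11 (n29) at lvl 0.
Iteration 1: rows with parent in {11} -> n19 (id 13, lvl 1).
Iteration 2: rows with parent in {13} -> n9 (id 14, lvl 2).
Iteration 3: rows with parent in {14} -> n21 (id 15, lvl 3).
Iteration 4: no rows with parent in {15}; recursion stops.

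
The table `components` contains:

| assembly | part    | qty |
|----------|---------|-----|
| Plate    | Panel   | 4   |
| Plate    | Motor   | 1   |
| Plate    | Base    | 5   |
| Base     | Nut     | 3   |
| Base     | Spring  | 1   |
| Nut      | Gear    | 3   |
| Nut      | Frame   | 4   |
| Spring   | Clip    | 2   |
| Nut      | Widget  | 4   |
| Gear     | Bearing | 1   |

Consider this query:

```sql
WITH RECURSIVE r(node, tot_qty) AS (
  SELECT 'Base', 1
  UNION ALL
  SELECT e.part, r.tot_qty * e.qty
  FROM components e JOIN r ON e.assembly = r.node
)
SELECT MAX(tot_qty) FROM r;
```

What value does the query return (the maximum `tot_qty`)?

Base: (Base, tot_qty=1).
Iteration 1: components of {Base} -> Nut = 1*3 = 3, Spring = 1*1 = 1.
Iteration 2: components of {Nut,Spring} -> Clip = 1*2 = 2, Frame = 3*4 = 12, Gear = 3*3 = 9, Widget = 3*4 = 12.
Iteration 3: components of {Clip,Frame,Gear,Widget} -> Bearing = 9*1 = 9.
Iteration 4: no further components; recursion stops.
tot_qty values: 1, 3, 1, 9, 12, 12, 2, 9; the maximum is 12.

12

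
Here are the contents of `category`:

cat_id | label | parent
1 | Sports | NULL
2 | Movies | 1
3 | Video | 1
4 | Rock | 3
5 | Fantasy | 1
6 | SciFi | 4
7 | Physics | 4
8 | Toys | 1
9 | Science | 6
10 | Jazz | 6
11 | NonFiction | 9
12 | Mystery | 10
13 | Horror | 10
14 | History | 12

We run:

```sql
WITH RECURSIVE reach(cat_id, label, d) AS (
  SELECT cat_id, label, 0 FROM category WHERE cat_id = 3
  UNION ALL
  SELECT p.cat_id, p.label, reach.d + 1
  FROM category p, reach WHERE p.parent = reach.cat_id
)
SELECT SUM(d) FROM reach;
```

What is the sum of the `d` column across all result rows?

Base: cat_id=3 (Video) at d 0.
Iteration 1: rows with parent in {3} -> Rock (id 4, d 1).
Iteration 2: rows with parent in {4} -> SciFi (id 6, d 2), Physics (id 7, d 2).
Iteration 3: rows with parent in {6,7} -> Science (id 9, d 3), Jazz (id 10, d 3).
Iteration 4: rows with parent in {9,10} -> NonFiction (id 11, d 4), Mystery (id 12, d 4), Horror (id 13, d 4).
Iteration 5: rows with parent in {11,12,13} -> History (id 14, d 5).
Iteration 6: no rows with parent in {14}; recursion stops.
SUM(d) = 0 + 1 + 2 + 2 + 3 + 3 + 4 + 4 + 4 + 5 = 28.

28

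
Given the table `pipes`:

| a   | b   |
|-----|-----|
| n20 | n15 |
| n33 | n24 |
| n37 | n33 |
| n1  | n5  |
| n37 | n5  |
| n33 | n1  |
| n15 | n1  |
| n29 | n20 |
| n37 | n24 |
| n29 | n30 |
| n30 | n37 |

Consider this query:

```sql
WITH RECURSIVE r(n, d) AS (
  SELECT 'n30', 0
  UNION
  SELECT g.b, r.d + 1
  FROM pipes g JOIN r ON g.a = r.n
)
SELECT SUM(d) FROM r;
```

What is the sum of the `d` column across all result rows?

Base: (n30, d=0).
Iteration 1: edges from {n30} -> (n37, d=1).
Iteration 2: edges from {n37} -> (n24, d=2), (n33, d=2), (n5, d=2).
Iteration 3: edges from {n24,n33,n5} -> (n1, d=3), (n24, d=3).
Iteration 4: edges from {n1,n24} -> (n5, d=4).
Iteration 5: no outgoing edges from {n5}; recursion stops.
SUM(d) = 0 + 1 + 2 + 2 + 2 + 3 + 3 + 4 = 17.

17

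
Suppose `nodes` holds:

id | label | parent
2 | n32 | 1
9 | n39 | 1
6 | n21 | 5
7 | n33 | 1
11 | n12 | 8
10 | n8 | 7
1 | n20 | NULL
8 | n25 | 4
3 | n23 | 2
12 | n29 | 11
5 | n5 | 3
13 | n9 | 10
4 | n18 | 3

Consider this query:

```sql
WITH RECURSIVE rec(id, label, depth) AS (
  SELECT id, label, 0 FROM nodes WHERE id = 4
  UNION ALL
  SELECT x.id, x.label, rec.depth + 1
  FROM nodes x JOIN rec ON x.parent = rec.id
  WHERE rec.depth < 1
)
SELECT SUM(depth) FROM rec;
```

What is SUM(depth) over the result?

1

Base: id=4 (n18) at depth 0.
Iteration 1: rows with parent in {4} -> n25 (id 8, depth 1).
Iteration 2: depth < 1 fails for all current rows; recursion stops.
SUM(depth) = 0 + 1 = 1.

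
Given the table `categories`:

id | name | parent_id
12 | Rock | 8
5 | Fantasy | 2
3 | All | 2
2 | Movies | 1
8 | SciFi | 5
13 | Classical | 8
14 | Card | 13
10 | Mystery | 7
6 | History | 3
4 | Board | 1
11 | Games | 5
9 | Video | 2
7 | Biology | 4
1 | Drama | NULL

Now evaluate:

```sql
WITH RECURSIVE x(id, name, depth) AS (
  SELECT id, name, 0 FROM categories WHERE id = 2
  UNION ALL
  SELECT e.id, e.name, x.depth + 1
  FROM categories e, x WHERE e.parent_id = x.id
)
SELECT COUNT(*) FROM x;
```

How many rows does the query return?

Base: id=2 (Movies) at depth 0.
Iteration 1: rows with parent_id in {2} -> All (id 3, depth 1), Fantasy (id 5, depth 1), Video (id 9, depth 1).
Iteration 2: rows with parent_id in {3,5,9} -> History (id 6, depth 2), SciFi (id 8, depth 2), Games (id 11, depth 2).
Iteration 3: rows with parent_id in {6,8,11} -> Rock (id 12, depth 3), Classical (id 13, depth 3).
Iteration 4: rows with parent_id in {12,13} -> Card (id 14, depth 4).
Iteration 5: no rows with parent_id in {14}; recursion stops.
Total rows emitted: 10.

10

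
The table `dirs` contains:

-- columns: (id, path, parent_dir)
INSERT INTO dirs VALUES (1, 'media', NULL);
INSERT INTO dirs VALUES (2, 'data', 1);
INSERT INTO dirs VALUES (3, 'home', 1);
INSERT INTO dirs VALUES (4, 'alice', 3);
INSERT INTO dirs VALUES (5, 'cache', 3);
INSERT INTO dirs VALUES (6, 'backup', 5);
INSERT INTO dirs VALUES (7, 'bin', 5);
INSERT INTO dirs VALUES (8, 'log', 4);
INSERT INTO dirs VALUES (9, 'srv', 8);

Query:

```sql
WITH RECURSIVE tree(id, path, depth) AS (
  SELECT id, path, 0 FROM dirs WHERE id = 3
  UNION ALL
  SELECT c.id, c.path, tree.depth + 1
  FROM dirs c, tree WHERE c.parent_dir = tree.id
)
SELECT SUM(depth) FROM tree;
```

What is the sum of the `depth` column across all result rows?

11

Base: id=3 (home) at depth 0.
Iteration 1: rows with parent_dir in {3} -> alice (id 4, depth 1), cache (id 5, depth 1).
Iteration 2: rows with parent_dir in {4,5} -> backup (id 6, depth 2), bin (id 7, depth 2), log (id 8, depth 2).
Iteration 3: rows with parent_dir in {6,7,8} -> srv (id 9, depth 3).
Iteration 4: no rows with parent_dir in {9}; recursion stops.
SUM(depth) = 0 + 1 + 1 + 2 + 2 + 2 + 3 = 11.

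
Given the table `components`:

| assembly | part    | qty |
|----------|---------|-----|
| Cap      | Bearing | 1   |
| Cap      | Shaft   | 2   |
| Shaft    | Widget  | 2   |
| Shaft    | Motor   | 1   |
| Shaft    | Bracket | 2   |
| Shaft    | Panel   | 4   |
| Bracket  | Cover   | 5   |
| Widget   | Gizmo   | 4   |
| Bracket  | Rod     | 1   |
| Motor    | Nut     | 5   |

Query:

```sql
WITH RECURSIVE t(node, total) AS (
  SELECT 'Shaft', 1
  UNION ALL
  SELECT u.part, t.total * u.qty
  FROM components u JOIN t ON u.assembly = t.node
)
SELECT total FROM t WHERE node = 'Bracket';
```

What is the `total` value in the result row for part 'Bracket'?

Base: (Shaft, total=1).
Iteration 1: components of {Shaft} -> Bracket = 1*2 = 2, Motor = 1*1 = 1, Panel = 1*4 = 4, Widget = 1*2 = 2.
Iteration 2: components of {Bracket,Motor,Panel,Widget} -> Cover = 2*5 = 10, Gizmo = 2*4 = 8, Nut = 1*5 = 5, Rod = 2*1 = 2.
Iteration 3: no further components; recursion stops.

2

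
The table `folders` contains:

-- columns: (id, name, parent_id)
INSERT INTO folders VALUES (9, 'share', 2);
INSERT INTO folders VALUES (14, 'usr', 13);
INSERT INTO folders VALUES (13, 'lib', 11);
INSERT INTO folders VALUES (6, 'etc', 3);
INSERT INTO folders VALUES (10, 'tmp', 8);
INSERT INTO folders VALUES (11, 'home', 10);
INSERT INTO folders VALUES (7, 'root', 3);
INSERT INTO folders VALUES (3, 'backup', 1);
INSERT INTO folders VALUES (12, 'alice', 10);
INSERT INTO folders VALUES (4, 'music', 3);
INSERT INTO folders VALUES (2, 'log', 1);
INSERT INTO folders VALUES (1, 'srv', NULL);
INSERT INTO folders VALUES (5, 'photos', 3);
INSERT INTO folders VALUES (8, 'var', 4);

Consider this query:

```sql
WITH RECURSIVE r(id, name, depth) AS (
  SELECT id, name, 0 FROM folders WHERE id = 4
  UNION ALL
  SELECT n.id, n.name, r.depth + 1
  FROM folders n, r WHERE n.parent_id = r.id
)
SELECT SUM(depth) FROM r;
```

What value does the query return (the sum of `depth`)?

Base: id=4 (music) at depth 0.
Iteration 1: rows with parent_id in {4} -> var (id 8, depth 1).
Iteration 2: rows with parent_id in {8} -> tmp (id 10, depth 2).
Iteration 3: rows with parent_id in {10} -> home (id 11, depth 3), alice (id 12, depth 3).
Iteration 4: rows with parent_id in {11,12} -> lib (id 13, depth 4).
Iteration 5: rows with parent_id in {13} -> usr (id 14, depth 5).
Iteration 6: no rows with parent_id in {14}; recursion stops.
SUM(depth) = 0 + 1 + 2 + 3 + 3 + 4 + 5 = 18.

18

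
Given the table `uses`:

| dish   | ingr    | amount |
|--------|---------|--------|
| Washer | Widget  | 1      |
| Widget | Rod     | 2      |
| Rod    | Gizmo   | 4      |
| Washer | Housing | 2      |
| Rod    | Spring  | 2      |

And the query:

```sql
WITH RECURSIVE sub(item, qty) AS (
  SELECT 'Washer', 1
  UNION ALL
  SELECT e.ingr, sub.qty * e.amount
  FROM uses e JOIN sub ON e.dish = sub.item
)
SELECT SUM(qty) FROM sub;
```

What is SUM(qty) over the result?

Base: (Washer, qty=1).
Iteration 1: components of {Washer} -> Housing = 1*2 = 2, Widget = 1*1 = 1.
Iteration 2: components of {Housing,Widget} -> Rod = 1*2 = 2.
Iteration 3: components of {Rod} -> Gizmo = 2*4 = 8, Spring = 2*2 = 4.
Iteration 4: no further components; recursion stops.
SUM(qty) = 1 + 1 + 2 + 2 + 8 + 4 = 18.

18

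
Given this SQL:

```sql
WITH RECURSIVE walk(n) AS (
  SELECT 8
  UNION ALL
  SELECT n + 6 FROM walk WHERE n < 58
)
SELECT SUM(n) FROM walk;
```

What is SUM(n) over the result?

350

Base: n=8.
Iteration 1: 8 < 58 holds -> n = 8 + 6 = 14.
Iteration 2: 14 < 58 holds -> n = 14 + 6 = 20.
Iteration 3: 20 < 58 holds -> n = 20 + 6 = 26.
Iteration 4: 26 < 58 holds -> n = 26 + 6 = 32.
Iteration 5: 32 < 58 holds -> n = 32 + 6 = 38.
Iteration 6: 38 < 58 holds -> n = 38 + 6 = 44.
Iteration 7: 44 < 58 holds -> n = 44 + 6 = 50.
Iteration 8: 50 < 58 holds -> n = 50 + 6 = 56.
Iteration 9: 56 < 58 holds -> n = 56 + 6 = 62.
Iteration 10: 62 < 58 fails; recursion stops.
SUM(n) = 8 + 14 + 20 + 26 + 32 + 38 + 44 + 50 + 56 + 62 = 350.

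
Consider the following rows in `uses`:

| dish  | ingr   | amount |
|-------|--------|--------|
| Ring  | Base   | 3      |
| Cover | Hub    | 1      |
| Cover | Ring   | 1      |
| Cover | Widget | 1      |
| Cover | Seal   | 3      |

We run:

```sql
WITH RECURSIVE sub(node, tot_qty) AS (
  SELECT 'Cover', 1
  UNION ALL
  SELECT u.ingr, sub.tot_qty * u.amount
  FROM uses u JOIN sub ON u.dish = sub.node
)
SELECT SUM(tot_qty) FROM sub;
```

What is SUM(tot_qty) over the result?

Base: (Cover, tot_qty=1).
Iteration 1: components of {Cover} -> Hub = 1*1 = 1, Ring = 1*1 = 1, Seal = 1*3 = 3, Widget = 1*1 = 1.
Iteration 2: components of {Hub,Ring,Seal,Widget} -> Base = 1*3 = 3.
Iteration 3: no further components; recursion stops.
SUM(tot_qty) = 1 + 1 + 1 + 3 + 1 + 3 = 10.

10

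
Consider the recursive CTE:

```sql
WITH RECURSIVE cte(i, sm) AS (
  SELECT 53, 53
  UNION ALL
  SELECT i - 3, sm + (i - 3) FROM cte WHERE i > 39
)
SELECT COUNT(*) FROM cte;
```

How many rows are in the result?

6

Base: i=53, sm=53.
Iteration 1: 53 > 39 holds -> i = 53 - 3 = 50, sm = 53 + 50 = 103.
Iteration 2: 50 > 39 holds -> i = 50 - 3 = 47, sm = 103 + 47 = 150.
Iteration 3: 47 > 39 holds -> i = 47 - 3 = 44, sm = 150 + 44 = 194.
Iteration 4: 44 > 39 holds -> i = 44 - 3 = 41, sm = 194 + 41 = 235.
Iteration 5: 41 > 39 holds -> i = 41 - 3 = 38, sm = 235 + 38 = 273.
Iteration 6: 38 > 39 fails; recursion stops.
Total rows emitted: 6.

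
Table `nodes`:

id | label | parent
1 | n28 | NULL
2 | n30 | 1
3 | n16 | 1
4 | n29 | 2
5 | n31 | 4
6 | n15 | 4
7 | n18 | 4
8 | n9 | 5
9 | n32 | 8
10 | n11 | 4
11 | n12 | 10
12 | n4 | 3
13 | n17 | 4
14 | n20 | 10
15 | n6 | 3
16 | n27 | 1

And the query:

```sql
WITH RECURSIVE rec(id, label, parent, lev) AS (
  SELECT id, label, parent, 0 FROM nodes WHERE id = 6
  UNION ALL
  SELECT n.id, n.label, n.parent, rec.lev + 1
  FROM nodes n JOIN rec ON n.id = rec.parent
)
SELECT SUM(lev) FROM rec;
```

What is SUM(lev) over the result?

Base: id=6 (n15), parent=4, lev 0.
Iteration 1: join on id=4 -> n29 (id 4, parent=2, lev 1).
Iteration 2: join on id=2 -> n30 (id 2, parent=1, lev 2).
Iteration 3: join on id=1 -> n28 (id 1, parent=NULL, lev 3).
Iteration 4: parent is NULL; no match; recursion stops.
SUM(lev) = 0 + 1 + 2 + 3 = 6.

6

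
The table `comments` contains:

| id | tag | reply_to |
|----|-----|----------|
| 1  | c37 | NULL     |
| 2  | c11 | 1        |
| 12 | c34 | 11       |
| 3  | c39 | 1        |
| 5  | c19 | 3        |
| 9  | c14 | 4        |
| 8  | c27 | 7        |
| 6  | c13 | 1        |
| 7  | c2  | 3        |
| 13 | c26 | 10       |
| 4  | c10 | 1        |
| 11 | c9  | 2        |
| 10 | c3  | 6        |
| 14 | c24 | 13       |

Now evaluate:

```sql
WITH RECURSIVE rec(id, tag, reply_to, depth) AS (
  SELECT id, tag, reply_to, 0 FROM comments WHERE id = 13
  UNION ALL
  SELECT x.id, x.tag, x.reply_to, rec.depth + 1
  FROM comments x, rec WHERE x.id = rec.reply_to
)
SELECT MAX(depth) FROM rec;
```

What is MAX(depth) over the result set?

3

Base: id=13 (c26), reply_to=10, depth 0.
Iteration 1: join on id=10 -> c3 (id 10, reply_to=6, depth 1).
Iteration 2: join on id=6 -> c13 (id 6, reply_to=1, depth 2).
Iteration 3: join on id=1 -> c37 (id 1, reply_to=NULL, depth 3).
Iteration 4: reply_to is NULL; no match; recursion stops.
depth values: 0, 1, 2, 3; the maximum is 3.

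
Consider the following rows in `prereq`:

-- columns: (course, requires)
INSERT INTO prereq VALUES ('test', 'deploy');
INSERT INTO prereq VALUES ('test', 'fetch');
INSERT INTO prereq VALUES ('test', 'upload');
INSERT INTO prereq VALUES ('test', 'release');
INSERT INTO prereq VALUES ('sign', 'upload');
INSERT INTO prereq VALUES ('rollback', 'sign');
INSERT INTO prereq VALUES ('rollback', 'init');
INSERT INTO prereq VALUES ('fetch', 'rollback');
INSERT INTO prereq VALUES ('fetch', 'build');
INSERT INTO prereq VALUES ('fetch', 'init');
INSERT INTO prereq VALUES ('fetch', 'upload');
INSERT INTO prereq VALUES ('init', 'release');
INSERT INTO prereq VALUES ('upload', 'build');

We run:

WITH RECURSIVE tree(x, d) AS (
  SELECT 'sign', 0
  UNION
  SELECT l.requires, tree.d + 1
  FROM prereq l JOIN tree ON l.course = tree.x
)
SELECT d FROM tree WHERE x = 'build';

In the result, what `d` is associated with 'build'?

Base: (sign, d=0).
Iteration 1: edges from {sign} -> (upload, d=1).
Iteration 2: edges from {upload} -> (build, d=2).
Iteration 3: no outgoing edges from {build}; recursion stops.

2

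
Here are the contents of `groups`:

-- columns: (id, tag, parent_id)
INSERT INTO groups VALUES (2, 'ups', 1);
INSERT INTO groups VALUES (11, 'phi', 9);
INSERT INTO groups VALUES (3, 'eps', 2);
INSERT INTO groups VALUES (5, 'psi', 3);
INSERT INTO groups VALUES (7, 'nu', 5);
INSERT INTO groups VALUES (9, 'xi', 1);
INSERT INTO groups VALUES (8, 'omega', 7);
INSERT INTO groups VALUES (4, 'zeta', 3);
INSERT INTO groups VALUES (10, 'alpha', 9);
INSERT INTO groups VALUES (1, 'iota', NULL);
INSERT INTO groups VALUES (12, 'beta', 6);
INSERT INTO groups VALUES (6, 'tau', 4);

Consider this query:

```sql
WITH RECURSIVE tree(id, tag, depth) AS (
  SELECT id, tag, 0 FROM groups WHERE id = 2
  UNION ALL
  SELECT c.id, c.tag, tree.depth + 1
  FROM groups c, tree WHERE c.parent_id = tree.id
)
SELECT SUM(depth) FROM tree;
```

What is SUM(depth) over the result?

19

Base: id=2 (ups) at depth 0.
Iteration 1: rows with parent_id in {2} -> eps (id 3, depth 1).
Iteration 2: rows with parent_id in {3} -> zeta (id 4, depth 2), psi (id 5, depth 2).
Iteration 3: rows with parent_id in {4,5} -> tau (id 6, depth 3), nu (id 7, depth 3).
Iteration 4: rows with parent_id in {6,7} -> omega (id 8, depth 4), beta (id 12, depth 4).
Iteration 5: no rows with parent_id in {8,12}; recursion stops.
SUM(depth) = 0 + 1 + 2 + 2 + 3 + 3 + 4 + 4 = 19.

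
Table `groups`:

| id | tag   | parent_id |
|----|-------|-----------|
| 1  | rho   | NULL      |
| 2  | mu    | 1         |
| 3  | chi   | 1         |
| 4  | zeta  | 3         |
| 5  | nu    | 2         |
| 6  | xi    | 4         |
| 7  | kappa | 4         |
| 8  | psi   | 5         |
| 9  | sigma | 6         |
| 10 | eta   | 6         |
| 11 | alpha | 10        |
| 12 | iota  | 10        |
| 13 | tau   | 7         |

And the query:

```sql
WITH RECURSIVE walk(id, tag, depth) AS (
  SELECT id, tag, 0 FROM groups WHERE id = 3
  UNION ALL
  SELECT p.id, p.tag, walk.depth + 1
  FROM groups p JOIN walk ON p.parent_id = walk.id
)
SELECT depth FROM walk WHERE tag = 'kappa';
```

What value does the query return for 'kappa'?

2

Base: id=3 (chi) at depth 0.
Iteration 1: rows with parent_id in {3} -> zeta (id 4, depth 1).
Iteration 2: rows with parent_id in {4} -> xi (id 6, depth 2), kappa (id 7, depth 2).
Iteration 3: rows with parent_id in {6,7} -> sigma (id 9, depth 3), eta (id 10, depth 3), tau (id 13, depth 3).
Iteration 4: rows with parent_id in {9,10,13} -> alpha (id 11, depth 4), iota (id 12, depth 4).
Iteration 5: no rows with parent_id in {11,12}; recursion stops.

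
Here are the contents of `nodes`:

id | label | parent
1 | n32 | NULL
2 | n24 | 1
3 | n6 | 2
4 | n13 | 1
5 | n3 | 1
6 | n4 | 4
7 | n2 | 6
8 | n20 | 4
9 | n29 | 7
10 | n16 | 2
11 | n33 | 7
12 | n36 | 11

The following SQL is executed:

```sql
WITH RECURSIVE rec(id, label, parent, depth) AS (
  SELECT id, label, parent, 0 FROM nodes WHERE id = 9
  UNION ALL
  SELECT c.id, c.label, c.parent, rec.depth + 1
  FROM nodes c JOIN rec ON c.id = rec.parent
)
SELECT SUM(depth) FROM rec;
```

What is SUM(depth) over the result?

Base: id=9 (n29), parent=7, depth 0.
Iteration 1: join on id=7 -> n2 (id 7, parent=6, depth 1).
Iteration 2: join on id=6 -> n4 (id 6, parent=4, depth 2).
Iteration 3: join on id=4 -> n13 (id 4, parent=1, depth 3).
Iteration 4: join on id=1 -> n32 (id 1, parent=NULL, depth 4).
Iteration 5: parent is NULL; no match; recursion stops.
SUM(depth) = 0 + 1 + 2 + 3 + 4 = 10.

10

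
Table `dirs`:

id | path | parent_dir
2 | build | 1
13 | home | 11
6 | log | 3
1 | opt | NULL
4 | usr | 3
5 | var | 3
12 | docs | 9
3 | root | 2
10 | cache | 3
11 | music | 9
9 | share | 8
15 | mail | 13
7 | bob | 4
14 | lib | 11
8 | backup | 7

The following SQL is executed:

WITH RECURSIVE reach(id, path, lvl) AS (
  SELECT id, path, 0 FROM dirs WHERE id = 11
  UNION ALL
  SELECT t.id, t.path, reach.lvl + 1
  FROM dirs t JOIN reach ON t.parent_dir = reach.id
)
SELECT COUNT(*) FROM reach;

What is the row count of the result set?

4

Base: id=11 (music) at lvl 0.
Iteration 1: rows with parent_dir in {11} -> home (id 13, lvl 1), lib (id 14, lvl 1).
Iteration 2: rows with parent_dir in {13,14} -> mail (id 15, lvl 2).
Iteration 3: no rows with parent_dir in {15}; recursion stops.
Total rows emitted: 4.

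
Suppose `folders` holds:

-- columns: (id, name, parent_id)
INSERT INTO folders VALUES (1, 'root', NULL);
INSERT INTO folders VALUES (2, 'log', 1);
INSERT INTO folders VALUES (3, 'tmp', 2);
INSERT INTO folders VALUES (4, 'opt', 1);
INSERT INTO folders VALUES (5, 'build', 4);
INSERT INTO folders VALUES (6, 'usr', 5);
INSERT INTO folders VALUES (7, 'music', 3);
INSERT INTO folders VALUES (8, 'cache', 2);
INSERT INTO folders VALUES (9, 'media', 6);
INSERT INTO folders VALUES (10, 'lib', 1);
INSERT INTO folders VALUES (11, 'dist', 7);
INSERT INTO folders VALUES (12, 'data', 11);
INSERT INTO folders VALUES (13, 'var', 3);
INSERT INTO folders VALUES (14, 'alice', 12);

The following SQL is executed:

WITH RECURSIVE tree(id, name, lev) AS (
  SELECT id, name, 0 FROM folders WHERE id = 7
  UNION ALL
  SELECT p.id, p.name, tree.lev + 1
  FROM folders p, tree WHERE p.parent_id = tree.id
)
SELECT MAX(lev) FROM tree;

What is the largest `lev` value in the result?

3

Base: id=7 (music) at lev 0.
Iteration 1: rows with parent_id in {7} -> dist (id 11, lev 1).
Iteration 2: rows with parent_id in {11} -> data (id 12, lev 2).
Iteration 3: rows with parent_id in {12} -> alice (id 14, lev 3).
Iteration 4: no rows with parent_id in {14}; recursion stops.
lev values: 0, 1, 2, 3; the maximum is 3.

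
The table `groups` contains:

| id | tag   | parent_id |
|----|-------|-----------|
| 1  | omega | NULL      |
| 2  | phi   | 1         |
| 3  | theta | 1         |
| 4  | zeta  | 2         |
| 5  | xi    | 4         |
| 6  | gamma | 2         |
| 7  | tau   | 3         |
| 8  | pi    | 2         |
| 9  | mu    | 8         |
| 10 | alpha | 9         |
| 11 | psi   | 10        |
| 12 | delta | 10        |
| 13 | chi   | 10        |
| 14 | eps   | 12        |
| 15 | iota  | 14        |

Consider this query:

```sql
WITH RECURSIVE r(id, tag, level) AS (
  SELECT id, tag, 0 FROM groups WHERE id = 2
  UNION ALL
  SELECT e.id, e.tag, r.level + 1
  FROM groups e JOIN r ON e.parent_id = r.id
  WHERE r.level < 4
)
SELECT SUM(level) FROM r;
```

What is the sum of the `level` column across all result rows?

22

Base: id=2 (phi) at level 0.
Iteration 1: rows with parent_id in {2} -> zeta (id 4, level 1), gamma (id 6, level 1), pi (id 8, level 1).
Iteration 2: rows with parent_id in {4,6,8} -> xi (id 5, level 2), mu (id 9, level 2).
Iteration 3: rows with parent_id in {5,9} -> alpha (id 10, level 3).
Iteration 4: rows with parent_id in {10} -> psi (id 11, level 4), delta (id 12, level 4), chi (id 13, level 4).
Iteration 5: level < 4 fails for all current rows; recursion stops.
SUM(level) = 0 + 1 + 1 + 1 + 2 + 2 + 3 + 4 + 4 + 4 = 22.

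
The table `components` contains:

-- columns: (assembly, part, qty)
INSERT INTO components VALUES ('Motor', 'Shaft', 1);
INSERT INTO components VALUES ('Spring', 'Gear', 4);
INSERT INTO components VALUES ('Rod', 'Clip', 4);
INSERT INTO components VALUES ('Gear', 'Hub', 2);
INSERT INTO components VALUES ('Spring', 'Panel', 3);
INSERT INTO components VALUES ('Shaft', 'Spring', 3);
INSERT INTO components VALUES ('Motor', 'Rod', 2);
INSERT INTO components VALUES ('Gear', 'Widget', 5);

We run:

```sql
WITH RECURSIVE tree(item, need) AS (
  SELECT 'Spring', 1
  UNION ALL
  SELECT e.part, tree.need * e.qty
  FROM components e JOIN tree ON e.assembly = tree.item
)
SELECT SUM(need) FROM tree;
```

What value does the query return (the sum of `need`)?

36

Base: (Spring, need=1).
Iteration 1: components of {Spring} -> Gear = 1*4 = 4, Panel = 1*3 = 3.
Iteration 2: components of {Gear,Panel} -> Hub = 4*2 = 8, Widget = 4*5 = 20.
Iteration 3: no further components; recursion stops.
SUM(need) = 1 + 4 + 3 + 8 + 20 = 36.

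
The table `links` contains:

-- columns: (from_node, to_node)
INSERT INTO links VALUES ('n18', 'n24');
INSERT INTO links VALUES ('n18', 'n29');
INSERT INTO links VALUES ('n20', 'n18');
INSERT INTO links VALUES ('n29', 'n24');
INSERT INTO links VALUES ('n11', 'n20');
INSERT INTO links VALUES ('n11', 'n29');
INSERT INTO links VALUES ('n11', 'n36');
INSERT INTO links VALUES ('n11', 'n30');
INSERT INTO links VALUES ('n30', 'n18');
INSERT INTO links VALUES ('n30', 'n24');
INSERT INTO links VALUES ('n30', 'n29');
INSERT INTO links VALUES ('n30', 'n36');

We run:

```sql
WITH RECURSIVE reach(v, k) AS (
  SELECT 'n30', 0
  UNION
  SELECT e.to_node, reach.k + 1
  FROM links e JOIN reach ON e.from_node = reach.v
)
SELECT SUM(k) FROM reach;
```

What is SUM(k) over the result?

Base: (n30, k=0).
Iteration 1: edges from {n30} -> (n18, k=1), (n24, k=1), (n29, k=1), (n36, k=1).
Iteration 2: edges from {n18,n24,n29,n36} -> (n24, k=2), (n29, k=2). [UNION drops 1 duplicate row(s)]
Iteration 3: edges from {n24,n29} -> (n24, k=3).
Iteration 4: no outgoing edges from {n24}; recursion stops.
SUM(k) = 0 + 1 + 1 + 1 + 1 + 2 + 2 + 3 = 11.

11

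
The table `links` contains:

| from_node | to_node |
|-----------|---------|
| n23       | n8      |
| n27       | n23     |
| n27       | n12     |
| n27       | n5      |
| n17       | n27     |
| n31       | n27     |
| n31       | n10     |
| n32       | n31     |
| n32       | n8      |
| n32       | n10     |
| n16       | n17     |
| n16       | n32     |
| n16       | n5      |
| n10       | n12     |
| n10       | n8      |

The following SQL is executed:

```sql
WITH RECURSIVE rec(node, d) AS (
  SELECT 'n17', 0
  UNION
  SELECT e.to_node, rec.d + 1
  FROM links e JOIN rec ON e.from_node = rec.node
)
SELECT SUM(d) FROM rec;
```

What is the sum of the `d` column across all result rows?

Base: (n17, d=0).
Iteration 1: edges from {n17} -> (n27, d=1).
Iteration 2: edges from {n27} -> (n12, d=2), (n23, d=2), (n5, d=2).
Iteration 3: edges from {n12,n23,n5} -> (n8, d=3).
Iteration 4: no outgoing edges from {n8}; recursion stops.
SUM(d) = 0 + 1 + 2 + 2 + 2 + 3 = 10.

10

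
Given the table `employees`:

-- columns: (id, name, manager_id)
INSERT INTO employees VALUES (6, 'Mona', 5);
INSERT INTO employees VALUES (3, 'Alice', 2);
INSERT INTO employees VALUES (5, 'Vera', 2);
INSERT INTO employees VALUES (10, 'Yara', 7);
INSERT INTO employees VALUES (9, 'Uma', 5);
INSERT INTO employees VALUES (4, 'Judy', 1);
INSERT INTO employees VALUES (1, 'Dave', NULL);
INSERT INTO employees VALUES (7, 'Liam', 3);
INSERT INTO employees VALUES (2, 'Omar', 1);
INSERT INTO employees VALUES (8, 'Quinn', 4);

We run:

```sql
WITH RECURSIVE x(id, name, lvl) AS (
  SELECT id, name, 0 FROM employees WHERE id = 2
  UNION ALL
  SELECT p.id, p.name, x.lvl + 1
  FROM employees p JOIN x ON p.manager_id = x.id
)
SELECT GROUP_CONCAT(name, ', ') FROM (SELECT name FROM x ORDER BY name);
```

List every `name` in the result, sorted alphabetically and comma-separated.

Alice, Liam, Mona, Omar, Uma, Vera, Yara

Base: id=2 (Omar) at lvl 0.
Iteration 1: rows with manager_id in {2} -> Alice (id 3, lvl 1), Vera (id 5, lvl 1).
Iteration 2: rows with manager_id in {3,5} -> Mona (id 6, lvl 2), Liam (id 7, lvl 2), Uma (id 9, lvl 2).
Iteration 3: rows with manager_id in {6,7,9} -> Yara (id 10, lvl 3).
Iteration 4: no rows with manager_id in {10}; recursion stops.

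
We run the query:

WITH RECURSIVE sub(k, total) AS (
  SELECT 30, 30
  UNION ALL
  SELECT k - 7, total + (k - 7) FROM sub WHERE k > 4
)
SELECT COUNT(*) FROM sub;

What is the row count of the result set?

Base: k=30, total=30.
Iteration 1: 30 > 4 holds -> k = 30 - 7 = 23, total = 30 + 23 = 53.
Iteration 2: 23 > 4 holds -> k = 23 - 7 = 16, total = 53 + 16 = 69.
Iteration 3: 16 > 4 holds -> k = 16 - 7 = 9, total = 69 + 9 = 78.
Iteration 4: 9 > 4 holds -> k = 9 - 7 = 2, total = 78 + 2 = 80.
Iteration 5: 2 > 4 fails; recursion stops.
Total rows emitted: 5.

5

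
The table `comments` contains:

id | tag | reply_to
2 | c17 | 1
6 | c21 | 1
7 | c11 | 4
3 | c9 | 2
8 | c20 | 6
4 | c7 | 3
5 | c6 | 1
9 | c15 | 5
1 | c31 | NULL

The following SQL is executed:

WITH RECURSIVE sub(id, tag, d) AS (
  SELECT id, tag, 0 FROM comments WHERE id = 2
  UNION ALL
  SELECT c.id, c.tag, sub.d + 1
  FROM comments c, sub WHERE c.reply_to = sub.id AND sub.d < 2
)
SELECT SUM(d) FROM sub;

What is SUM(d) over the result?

3

Base: id=2 (c17) at d 0.
Iteration 1: rows with reply_to in {2} -> c9 (id 3, d 1).
Iteration 2: rows with reply_to in {3} -> c7 (id 4, d 2).
Iteration 3: d < 2 fails for all current rows; recursion stops.
SUM(d) = 0 + 1 + 2 = 3.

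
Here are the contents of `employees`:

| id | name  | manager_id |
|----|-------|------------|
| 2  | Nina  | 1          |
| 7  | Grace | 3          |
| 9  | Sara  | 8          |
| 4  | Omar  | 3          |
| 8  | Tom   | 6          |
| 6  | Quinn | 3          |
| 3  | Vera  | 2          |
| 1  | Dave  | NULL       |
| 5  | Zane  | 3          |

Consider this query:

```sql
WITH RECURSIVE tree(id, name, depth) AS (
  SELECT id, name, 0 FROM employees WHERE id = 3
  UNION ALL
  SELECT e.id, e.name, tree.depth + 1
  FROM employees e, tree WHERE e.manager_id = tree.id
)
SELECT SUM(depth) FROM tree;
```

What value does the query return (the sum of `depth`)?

9

Base: id=3 (Vera) at depth 0.
Iteration 1: rows with manager_id in {3} -> Omar (id 4, depth 1), Zane (id 5, depth 1), Quinn (id 6, depth 1), Grace (id 7, depth 1).
Iteration 2: rows with manager_id in {4,5,6,7} -> Tom (id 8, depth 2).
Iteration 3: rows with manager_id in {8} -> Sara (id 9, depth 3).
Iteration 4: no rows with manager_id in {9}; recursion stops.
SUM(depth) = 0 + 1 + 1 + 1 + 1 + 2 + 3 = 9.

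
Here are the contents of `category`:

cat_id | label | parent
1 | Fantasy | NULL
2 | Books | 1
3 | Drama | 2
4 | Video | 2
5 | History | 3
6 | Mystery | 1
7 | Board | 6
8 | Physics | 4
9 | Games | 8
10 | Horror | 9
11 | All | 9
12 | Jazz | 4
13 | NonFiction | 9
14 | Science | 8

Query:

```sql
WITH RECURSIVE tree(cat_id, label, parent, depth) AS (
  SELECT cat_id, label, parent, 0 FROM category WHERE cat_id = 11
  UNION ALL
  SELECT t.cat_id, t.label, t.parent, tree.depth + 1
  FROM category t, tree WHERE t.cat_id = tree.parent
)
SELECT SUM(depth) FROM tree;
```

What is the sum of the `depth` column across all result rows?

15

Base: cat_id=11 (All), parent=9, depth 0.
Iteration 1: join on cat_id=9 -> Games (id 9, parent=8, depth 1).
Iteration 2: join on cat_id=8 -> Physics (id 8, parent=4, depth 2).
Iteration 3: join on cat_id=4 -> Video (id 4, parent=2, depth 3).
Iteration 4: join on cat_id=2 -> Books (id 2, parent=1, depth 4).
Iteration 5: join on cat_id=1 -> Fantasy (id 1, parent=NULL, depth 5).
Iteration 6: parent is NULL; no match; recursion stops.
SUM(depth) = 0 + 1 + 2 + 3 + 4 + 5 = 15.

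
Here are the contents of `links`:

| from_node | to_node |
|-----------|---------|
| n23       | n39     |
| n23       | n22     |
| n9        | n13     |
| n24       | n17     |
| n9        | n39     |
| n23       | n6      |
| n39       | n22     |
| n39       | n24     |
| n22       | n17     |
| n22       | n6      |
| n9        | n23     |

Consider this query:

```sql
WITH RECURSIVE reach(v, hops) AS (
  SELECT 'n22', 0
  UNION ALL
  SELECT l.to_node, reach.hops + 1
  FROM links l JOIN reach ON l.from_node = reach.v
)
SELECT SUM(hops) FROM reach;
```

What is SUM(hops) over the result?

2

Base: (n22, hops=0).
Iteration 1: edges from {n22} -> (n17, hops=1), (n6, hops=1).
Iteration 2: no outgoing edges from {n17,n6}; recursion stops.
SUM(hops) = 0 + 1 + 1 = 2.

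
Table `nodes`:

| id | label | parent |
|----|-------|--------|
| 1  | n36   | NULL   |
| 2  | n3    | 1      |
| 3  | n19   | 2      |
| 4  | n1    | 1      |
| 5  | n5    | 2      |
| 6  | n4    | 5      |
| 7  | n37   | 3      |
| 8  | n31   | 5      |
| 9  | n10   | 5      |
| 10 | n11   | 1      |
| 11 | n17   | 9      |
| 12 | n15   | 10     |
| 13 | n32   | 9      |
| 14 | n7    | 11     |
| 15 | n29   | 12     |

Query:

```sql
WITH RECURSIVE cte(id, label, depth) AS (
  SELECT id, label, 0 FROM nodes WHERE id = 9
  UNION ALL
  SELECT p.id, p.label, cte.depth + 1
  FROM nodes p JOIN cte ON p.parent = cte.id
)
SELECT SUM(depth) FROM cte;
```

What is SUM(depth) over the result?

4

Base: id=9 (n10) at depth 0.
Iteration 1: rows with parent in {9} -> n17 (id 11, depth 1), n32 (id 13, depth 1).
Iteration 2: rows with parent in {11,13} -> n7 (id 14, depth 2).
Iteration 3: no rows with parent in {14}; recursion stops.
SUM(depth) = 0 + 1 + 1 + 2 = 4.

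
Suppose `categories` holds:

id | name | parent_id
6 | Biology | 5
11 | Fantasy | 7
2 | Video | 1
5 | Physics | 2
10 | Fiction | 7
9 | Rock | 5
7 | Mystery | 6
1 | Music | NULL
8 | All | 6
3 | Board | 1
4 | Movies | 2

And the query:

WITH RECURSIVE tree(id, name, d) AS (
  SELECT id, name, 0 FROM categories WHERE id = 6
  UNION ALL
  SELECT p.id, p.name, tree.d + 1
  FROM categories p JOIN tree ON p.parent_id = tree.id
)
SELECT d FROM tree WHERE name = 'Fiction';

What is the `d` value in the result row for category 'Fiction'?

2

Base: id=6 (Biology) at d 0.
Iteration 1: rows with parent_id in {6} -> Mystery (id 7, d 1), All (id 8, d 1).
Iteration 2: rows with parent_id in {7,8} -> Fiction (id 10, d 2), Fantasy (id 11, d 2).
Iteration 3: no rows with parent_id in {10,11}; recursion stops.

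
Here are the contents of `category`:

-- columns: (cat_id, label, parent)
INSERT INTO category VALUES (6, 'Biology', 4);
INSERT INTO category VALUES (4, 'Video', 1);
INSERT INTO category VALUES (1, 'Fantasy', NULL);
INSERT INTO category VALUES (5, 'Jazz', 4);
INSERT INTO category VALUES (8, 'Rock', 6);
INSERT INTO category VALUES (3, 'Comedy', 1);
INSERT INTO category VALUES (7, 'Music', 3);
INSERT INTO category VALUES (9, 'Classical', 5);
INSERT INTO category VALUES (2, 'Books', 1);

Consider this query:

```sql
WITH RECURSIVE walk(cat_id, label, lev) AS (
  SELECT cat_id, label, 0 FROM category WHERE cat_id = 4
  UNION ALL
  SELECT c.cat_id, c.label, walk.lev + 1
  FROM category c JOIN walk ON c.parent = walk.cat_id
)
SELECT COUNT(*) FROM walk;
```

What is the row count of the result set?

Base: cat_id=4 (Video) at lev 0.
Iteration 1: rows with parent in {4} -> Jazz (id 5, lev 1), Biology (id 6, lev 1).
Iteration 2: rows with parent in {5,6} -> Rock (id 8, lev 2), Classical (id 9, lev 2).
Iteration 3: no rows with parent in {8,9}; recursion stops.
Total rows emitted: 5.

5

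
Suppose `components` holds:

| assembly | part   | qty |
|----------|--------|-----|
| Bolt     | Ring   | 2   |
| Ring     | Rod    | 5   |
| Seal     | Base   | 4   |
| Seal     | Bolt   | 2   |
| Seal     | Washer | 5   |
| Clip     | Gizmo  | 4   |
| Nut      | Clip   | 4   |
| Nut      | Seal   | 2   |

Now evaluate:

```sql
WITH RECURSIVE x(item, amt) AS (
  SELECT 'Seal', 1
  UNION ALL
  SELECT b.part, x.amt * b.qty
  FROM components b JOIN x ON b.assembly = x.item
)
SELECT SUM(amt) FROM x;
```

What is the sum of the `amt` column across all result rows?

36

Base: (Seal, amt=1).
Iteration 1: components of {Seal} -> Base = 1*4 = 4, Bolt = 1*2 = 2, Washer = 1*5 = 5.
Iteration 2: components of {Base,Bolt,Washer} -> Ring = 2*2 = 4.
Iteration 3: components of {Ring} -> Rod = 4*5 = 20.
Iteration 4: no further components; recursion stops.
SUM(amt) = 1 + 2 + 4 + 5 + 4 + 20 = 36.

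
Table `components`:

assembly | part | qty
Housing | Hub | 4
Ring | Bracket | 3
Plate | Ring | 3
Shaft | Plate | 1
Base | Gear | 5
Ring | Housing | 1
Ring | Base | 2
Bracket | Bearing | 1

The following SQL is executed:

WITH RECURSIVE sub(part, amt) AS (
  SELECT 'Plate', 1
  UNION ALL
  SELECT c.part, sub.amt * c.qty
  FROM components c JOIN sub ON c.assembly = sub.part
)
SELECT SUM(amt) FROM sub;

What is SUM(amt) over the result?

73

Base: (Plate, amt=1).
Iteration 1: components of {Plate} -> Ring = 1*3 = 3.
Iteration 2: components of {Ring} -> Base = 3*2 = 6, Bracket = 3*3 = 9, Housing = 3*1 = 3.
Iteration 3: components of {Base,Bracket,Housing} -> Bearing = 9*1 = 9, Gear = 6*5 = 30, Hub = 3*4 = 12.
Iteration 4: no further components; recursion stops.
SUM(amt) = 1 + 3 + 3 + 6 + 9 + 12 + 30 + 9 = 73.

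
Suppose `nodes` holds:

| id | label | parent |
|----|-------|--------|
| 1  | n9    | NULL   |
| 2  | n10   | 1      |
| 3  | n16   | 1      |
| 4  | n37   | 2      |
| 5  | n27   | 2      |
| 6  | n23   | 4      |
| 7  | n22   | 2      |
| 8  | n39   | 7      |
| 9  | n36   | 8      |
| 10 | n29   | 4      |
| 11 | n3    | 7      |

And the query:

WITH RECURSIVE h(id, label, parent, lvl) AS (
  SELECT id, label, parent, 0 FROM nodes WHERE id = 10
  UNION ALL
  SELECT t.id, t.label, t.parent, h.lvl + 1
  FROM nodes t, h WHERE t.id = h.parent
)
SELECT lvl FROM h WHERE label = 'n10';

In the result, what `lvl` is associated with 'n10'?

Base: id=10 (n29), parent=4, lvl 0.
Iteration 1: join on id=4 -> n37 (id 4, parent=2, lvl 1).
Iteration 2: join on id=2 -> n10 (id 2, parent=1, lvl 2).
Iteration 3: join on id=1 -> n9 (id 1, parent=NULL, lvl 3).
Iteration 4: parent is NULL; no match; recursion stops.

2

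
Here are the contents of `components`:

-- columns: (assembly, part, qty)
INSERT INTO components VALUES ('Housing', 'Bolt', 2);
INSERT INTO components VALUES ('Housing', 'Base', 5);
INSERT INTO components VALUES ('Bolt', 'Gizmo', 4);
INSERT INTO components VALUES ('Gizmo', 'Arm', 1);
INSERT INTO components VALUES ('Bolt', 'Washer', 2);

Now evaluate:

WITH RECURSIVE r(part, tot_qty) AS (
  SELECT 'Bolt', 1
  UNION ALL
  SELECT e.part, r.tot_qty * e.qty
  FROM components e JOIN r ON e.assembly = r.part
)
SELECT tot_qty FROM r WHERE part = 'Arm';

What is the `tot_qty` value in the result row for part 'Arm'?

Base: (Bolt, tot_qty=1).
Iteration 1: components of {Bolt} -> Gizmo = 1*4 = 4, Washer = 1*2 = 2.
Iteration 2: components of {Gizmo,Washer} -> Arm = 4*1 = 4.
Iteration 3: no further components; recursion stops.

4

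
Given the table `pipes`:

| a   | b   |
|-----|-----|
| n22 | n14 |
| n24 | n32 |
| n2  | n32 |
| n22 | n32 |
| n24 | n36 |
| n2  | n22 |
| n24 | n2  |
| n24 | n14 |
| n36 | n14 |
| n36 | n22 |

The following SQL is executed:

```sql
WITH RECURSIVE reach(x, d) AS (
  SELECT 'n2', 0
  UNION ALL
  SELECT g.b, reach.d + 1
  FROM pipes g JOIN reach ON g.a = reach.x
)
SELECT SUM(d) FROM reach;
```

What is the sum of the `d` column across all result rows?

6

Base: (n2, d=0).
Iteration 1: edges from {n2} -> (n22, d=1), (n32, d=1).
Iteration 2: edges from {n22,n32} -> (n14, d=2), (n32, d=2).
Iteration 3: no outgoing edges from {n14,n32}; recursion stops.
SUM(d) = 0 + 1 + 1 + 2 + 2 = 6.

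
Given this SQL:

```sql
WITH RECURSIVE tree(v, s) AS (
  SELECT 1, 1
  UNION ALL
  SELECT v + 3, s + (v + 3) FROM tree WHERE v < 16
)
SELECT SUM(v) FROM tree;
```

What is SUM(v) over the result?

51

Base: v=1, s=1.
Iteration 1: 1 < 16 holds -> v = 1 + 3 = 4, s = 1 + 4 = 5.
Iteration 2: 4 < 16 holds -> v = 4 + 3 = 7, s = 5 + 7 = 12.
Iteration 3: 7 < 16 holds -> v = 7 + 3 = 10, s = 12 + 10 = 22.
Iteration 4: 10 < 16 holds -> v = 10 + 3 = 13, s = 22 + 13 = 35.
Iteration 5: 13 < 16 holds -> v = 13 + 3 = 16, s = 35 + 16 = 51.
Iteration 6: 16 < 16 fails; recursion stops.
SUM(v) = 1 + 4 + 7 + 10 + 13 + 16 = 51.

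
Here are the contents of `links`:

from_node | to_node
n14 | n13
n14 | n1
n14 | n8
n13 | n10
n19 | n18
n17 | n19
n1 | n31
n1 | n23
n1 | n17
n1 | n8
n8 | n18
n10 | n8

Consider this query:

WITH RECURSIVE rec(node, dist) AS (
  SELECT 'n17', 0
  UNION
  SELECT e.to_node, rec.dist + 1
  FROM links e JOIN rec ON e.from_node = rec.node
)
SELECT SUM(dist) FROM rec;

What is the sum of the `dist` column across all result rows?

Base: (n17, dist=0).
Iteration 1: edges from {n17} -> (n19, dist=1).
Iteration 2: edges from {n19} -> (n18, dist=2).
Iteration 3: no outgoing edges from {n18}; recursion stops.
SUM(dist) = 0 + 1 + 2 = 3.

3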